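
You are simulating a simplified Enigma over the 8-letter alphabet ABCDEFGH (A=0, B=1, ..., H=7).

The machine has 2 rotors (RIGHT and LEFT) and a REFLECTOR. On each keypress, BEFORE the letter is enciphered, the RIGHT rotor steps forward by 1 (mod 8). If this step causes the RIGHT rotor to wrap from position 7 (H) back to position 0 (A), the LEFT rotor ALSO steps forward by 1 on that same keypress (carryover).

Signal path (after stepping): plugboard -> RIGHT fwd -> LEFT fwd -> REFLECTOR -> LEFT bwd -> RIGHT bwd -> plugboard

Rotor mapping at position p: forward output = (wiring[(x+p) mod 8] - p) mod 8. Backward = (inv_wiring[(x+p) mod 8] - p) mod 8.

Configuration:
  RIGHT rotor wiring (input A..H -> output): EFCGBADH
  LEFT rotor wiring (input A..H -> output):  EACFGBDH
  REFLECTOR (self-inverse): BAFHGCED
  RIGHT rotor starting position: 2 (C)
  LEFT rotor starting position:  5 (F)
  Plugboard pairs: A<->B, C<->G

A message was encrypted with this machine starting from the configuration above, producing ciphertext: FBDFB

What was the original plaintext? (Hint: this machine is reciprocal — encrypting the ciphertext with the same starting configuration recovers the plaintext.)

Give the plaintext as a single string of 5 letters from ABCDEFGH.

Char 1 ('F'): step: R->3, L=5; F->plug->F->R->B->L->G->refl->E->L'->A->R'->D->plug->D
Char 2 ('B'): step: R->4, L=5; B->plug->A->R->F->L->F->refl->C->L'->C->R'->H->plug->H
Char 3 ('D'): step: R->5, L=5; D->plug->D->R->H->L->B->refl->A->L'->G->R'->B->plug->A
Char 4 ('F'): step: R->6, L=5; F->plug->F->R->A->L->E->refl->G->L'->B->R'->B->plug->A
Char 5 ('B'): step: R->7, L=5; B->plug->A->R->A->L->E->refl->G->L'->B->R'->G->plug->C

Answer: DHAAC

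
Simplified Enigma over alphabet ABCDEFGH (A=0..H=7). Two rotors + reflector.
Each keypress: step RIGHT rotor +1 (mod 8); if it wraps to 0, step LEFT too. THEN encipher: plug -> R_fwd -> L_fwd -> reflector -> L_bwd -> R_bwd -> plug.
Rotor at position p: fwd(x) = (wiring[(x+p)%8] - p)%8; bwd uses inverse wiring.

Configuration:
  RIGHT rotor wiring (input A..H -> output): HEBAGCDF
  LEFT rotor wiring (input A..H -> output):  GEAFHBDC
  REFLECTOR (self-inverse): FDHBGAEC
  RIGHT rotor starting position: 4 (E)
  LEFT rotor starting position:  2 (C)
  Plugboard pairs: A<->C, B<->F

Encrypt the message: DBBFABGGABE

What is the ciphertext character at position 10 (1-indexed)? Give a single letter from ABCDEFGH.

Char 1 ('D'): step: R->5, L=2; D->plug->D->R->C->L->F->refl->A->L'->F->R'->A->plug->C
Char 2 ('B'): step: R->6, L=2; B->plug->F->R->C->L->F->refl->A->L'->F->R'->A->plug->C
Char 3 ('B'): step: R->7, L=2; B->plug->F->R->H->L->C->refl->H->L'->D->R'->G->plug->G
Char 4 ('F'): step: R->0, L->3 (L advanced); F->plug->B->R->E->L->H->refl->C->L'->A->R'->D->plug->D
Char 5 ('A'): step: R->1, L=3; A->plug->C->R->H->L->F->refl->A->L'->D->R'->A->plug->C
Char 6 ('B'): step: R->2, L=3; B->plug->F->R->D->L->A->refl->F->L'->H->R'->A->plug->C
Char 7 ('G'): step: R->3, L=3; G->plug->G->R->B->L->E->refl->G->L'->C->R'->E->plug->E
Char 8 ('G'): step: R->4, L=3; G->plug->G->R->F->L->D->refl->B->L'->G->R'->B->plug->F
Char 9 ('A'): step: R->5, L=3; A->plug->C->R->A->L->C->refl->H->L'->E->R'->F->plug->B
Char 10 ('B'): step: R->6, L=3; B->plug->F->R->C->L->G->refl->E->L'->B->R'->C->plug->A

A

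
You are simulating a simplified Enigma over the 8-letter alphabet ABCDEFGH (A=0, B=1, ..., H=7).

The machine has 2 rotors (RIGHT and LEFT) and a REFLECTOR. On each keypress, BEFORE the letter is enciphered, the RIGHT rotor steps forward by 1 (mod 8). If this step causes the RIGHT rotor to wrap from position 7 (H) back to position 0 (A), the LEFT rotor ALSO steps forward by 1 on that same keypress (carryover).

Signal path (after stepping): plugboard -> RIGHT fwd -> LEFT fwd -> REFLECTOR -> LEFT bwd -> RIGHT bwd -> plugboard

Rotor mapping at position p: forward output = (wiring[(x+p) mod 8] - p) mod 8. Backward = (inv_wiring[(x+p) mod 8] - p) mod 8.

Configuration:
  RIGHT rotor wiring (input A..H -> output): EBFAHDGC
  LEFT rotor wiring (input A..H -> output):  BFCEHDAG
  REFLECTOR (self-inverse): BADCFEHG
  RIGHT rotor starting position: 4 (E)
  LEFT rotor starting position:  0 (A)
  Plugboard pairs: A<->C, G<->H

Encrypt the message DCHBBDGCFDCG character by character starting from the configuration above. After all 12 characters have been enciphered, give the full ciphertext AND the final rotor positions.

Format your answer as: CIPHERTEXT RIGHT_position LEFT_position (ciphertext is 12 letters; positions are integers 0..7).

Char 1 ('D'): step: R->5, L=0; D->plug->D->R->H->L->G->refl->H->L'->E->R'->E->plug->E
Char 2 ('C'): step: R->6, L=0; C->plug->A->R->A->L->B->refl->A->L'->G->R'->C->plug->A
Char 3 ('H'): step: R->7, L=0; H->plug->G->R->E->L->H->refl->G->L'->H->R'->H->plug->G
Char 4 ('B'): step: R->0, L->1 (L advanced); B->plug->B->R->B->L->B->refl->A->L'->H->R'->E->plug->E
Char 5 ('B'): step: R->1, L=1; B->plug->B->R->E->L->C->refl->D->L'->C->R'->E->plug->E
Char 6 ('D'): step: R->2, L=1; D->plug->D->R->B->L->B->refl->A->L'->H->R'->H->plug->G
Char 7 ('G'): step: R->3, L=1; G->plug->H->R->C->L->D->refl->C->L'->E->R'->B->plug->B
Char 8 ('C'): step: R->4, L=1; C->plug->A->R->D->L->G->refl->H->L'->F->R'->F->plug->F
Char 9 ('F'): step: R->5, L=1; F->plug->F->R->A->L->E->refl->F->L'->G->R'->A->plug->C
Char 10 ('D'): step: R->6, L=1; D->plug->D->R->D->L->G->refl->H->L'->F->R'->H->plug->G
Char 11 ('C'): step: R->7, L=1; C->plug->A->R->D->L->G->refl->H->L'->F->R'->B->plug->B
Char 12 ('G'): step: R->0, L->2 (L advanced); G->plug->H->R->C->L->F->refl->E->L'->F->R'->C->plug->A
Final: ciphertext=EAGEEGBFCGBA, RIGHT=0, LEFT=2

Answer: EAGEEGBFCGBA 0 2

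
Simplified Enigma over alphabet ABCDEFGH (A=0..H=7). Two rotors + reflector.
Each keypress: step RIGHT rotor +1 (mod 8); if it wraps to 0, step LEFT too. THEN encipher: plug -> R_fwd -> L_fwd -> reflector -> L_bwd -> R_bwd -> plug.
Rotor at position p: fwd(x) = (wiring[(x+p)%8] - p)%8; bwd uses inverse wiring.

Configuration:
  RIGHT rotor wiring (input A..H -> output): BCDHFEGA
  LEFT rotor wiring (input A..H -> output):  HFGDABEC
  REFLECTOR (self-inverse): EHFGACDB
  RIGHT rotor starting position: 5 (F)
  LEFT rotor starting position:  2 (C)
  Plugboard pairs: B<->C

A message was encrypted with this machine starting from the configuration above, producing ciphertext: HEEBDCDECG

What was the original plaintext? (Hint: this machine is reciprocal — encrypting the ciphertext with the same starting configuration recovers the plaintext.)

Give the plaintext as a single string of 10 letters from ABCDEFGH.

Char 1 ('H'): step: R->6, L=2; H->plug->H->R->G->L->F->refl->C->L'->E->R'->D->plug->D
Char 2 ('E'): step: R->7, L=2; E->plug->E->R->A->L->E->refl->A->L'->F->R'->G->plug->G
Char 3 ('E'): step: R->0, L->3 (L advanced); E->plug->E->R->F->L->E->refl->A->L'->A->R'->H->plug->H
Char 4 ('B'): step: R->1, L=3; B->plug->C->R->G->L->C->refl->F->L'->B->R'->A->plug->A
Char 5 ('D'): step: R->2, L=3; D->plug->D->R->C->L->G->refl->D->L'->H->R'->G->plug->G
Char 6 ('C'): step: R->3, L=3; C->plug->B->R->C->L->G->refl->D->L'->H->R'->G->plug->G
Char 7 ('D'): step: R->4, L=3; D->plug->D->R->E->L->H->refl->B->L'->D->R'->H->plug->H
Char 8 ('E'): step: R->5, L=3; E->plug->E->R->F->L->E->refl->A->L'->A->R'->H->plug->H
Char 9 ('C'): step: R->6, L=3; C->plug->B->R->C->L->G->refl->D->L'->H->R'->G->plug->G
Char 10 ('G'): step: R->7, L=3; G->plug->G->R->F->L->E->refl->A->L'->A->R'->E->plug->E

Answer: DGHAGGHHGE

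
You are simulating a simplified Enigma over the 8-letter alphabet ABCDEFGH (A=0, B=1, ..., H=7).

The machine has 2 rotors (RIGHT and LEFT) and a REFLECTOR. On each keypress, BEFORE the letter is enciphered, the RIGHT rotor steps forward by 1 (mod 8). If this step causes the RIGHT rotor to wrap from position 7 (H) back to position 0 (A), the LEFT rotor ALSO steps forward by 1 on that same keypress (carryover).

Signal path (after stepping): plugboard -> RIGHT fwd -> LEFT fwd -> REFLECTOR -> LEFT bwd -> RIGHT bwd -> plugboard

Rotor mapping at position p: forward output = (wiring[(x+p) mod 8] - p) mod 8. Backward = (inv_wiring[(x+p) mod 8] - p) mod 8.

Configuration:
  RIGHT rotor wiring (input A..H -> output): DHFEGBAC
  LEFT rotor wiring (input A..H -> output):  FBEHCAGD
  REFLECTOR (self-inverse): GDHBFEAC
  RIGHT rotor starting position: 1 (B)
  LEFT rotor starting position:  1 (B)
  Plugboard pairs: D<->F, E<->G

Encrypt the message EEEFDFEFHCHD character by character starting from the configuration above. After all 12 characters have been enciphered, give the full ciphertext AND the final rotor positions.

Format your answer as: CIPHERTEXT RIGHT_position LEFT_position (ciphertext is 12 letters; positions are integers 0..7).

Answer: ACDABBBAGFGE 5 2

Derivation:
Char 1 ('E'): step: R->2, L=1; E->plug->G->R->B->L->D->refl->B->L'->D->R'->A->plug->A
Char 2 ('E'): step: R->3, L=1; E->plug->G->R->E->L->H->refl->C->L'->G->R'->C->plug->C
Char 3 ('E'): step: R->4, L=1; E->plug->G->R->B->L->D->refl->B->L'->D->R'->F->plug->D
Char 4 ('F'): step: R->5, L=1; F->plug->D->R->G->L->C->refl->H->L'->E->R'->A->plug->A
Char 5 ('D'): step: R->6, L=1; D->plug->F->R->G->L->C->refl->H->L'->E->R'->B->plug->B
Char 6 ('F'): step: R->7, L=1; F->plug->D->R->G->L->C->refl->H->L'->E->R'->B->plug->B
Char 7 ('E'): step: R->0, L->2 (L advanced); E->plug->G->R->A->L->C->refl->H->L'->H->R'->B->plug->B
Char 8 ('F'): step: R->1, L=2; F->plug->D->R->F->L->B->refl->D->L'->G->R'->A->plug->A
Char 9 ('H'): step: R->2, L=2; H->plug->H->R->F->L->B->refl->D->L'->G->R'->E->plug->G
Char 10 ('C'): step: R->3, L=2; C->plug->C->R->G->L->D->refl->B->L'->F->R'->D->plug->F
Char 11 ('H'): step: R->4, L=2; H->plug->H->R->A->L->C->refl->H->L'->H->R'->E->plug->G
Char 12 ('D'): step: R->5, L=2; D->plug->F->R->A->L->C->refl->H->L'->H->R'->G->plug->E
Final: ciphertext=ACDABBBAGFGE, RIGHT=5, LEFT=2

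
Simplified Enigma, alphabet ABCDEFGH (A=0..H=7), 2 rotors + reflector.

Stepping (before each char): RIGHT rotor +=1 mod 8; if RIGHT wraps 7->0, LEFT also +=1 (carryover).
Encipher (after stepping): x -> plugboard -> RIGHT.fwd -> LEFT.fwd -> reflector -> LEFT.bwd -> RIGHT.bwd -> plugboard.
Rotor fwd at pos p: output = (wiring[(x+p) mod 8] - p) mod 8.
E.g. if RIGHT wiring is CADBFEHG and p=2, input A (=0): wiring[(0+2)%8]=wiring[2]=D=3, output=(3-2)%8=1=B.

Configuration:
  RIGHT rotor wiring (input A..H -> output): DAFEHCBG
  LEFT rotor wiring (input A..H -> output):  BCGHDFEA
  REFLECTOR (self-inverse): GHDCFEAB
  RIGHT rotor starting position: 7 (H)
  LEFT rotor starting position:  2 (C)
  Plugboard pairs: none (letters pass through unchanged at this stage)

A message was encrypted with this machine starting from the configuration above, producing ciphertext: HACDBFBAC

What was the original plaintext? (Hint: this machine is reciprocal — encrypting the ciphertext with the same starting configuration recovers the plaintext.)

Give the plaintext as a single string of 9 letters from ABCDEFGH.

Answer: AHGEABHHF

Derivation:
Char 1 ('H'): step: R->0, L->3 (L advanced); H->plug->H->R->G->L->H->refl->B->L'->D->R'->A->plug->A
Char 2 ('A'): step: R->1, L=3; A->plug->A->R->H->L->D->refl->C->L'->C->R'->H->plug->H
Char 3 ('C'): step: R->2, L=3; C->plug->C->R->F->L->G->refl->A->L'->B->R'->G->plug->G
Char 4 ('D'): step: R->3, L=3; D->plug->D->R->G->L->H->refl->B->L'->D->R'->E->plug->E
Char 5 ('B'): step: R->4, L=3; B->plug->B->R->G->L->H->refl->B->L'->D->R'->A->plug->A
Char 6 ('F'): step: R->5, L=3; F->plug->F->R->A->L->E->refl->F->L'->E->R'->B->plug->B
Char 7 ('B'): step: R->6, L=3; B->plug->B->R->A->L->E->refl->F->L'->E->R'->H->plug->H
Char 8 ('A'): step: R->7, L=3; A->plug->A->R->H->L->D->refl->C->L'->C->R'->H->plug->H
Char 9 ('C'): step: R->0, L->4 (L advanced); C->plug->C->R->F->L->G->refl->A->L'->C->R'->F->plug->F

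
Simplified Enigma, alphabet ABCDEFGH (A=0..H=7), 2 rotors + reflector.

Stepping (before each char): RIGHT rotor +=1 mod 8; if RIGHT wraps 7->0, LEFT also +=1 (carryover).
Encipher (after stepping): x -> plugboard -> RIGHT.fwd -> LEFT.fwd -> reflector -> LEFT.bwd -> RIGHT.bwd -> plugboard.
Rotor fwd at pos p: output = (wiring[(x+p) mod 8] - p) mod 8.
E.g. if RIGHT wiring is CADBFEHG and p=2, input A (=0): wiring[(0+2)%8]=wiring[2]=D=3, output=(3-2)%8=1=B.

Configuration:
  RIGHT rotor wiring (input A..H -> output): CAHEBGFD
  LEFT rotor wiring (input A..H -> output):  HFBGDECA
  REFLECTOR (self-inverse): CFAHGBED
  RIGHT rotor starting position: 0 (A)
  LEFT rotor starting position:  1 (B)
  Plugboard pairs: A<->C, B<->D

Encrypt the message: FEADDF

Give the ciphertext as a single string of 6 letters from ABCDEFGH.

Answer: DFCCGA

Derivation:
Char 1 ('F'): step: R->1, L=1; F->plug->F->R->E->L->D->refl->H->L'->G->R'->B->plug->D
Char 2 ('E'): step: R->2, L=1; E->plug->E->R->D->L->C->refl->A->L'->B->R'->F->plug->F
Char 3 ('A'): step: R->3, L=1; A->plug->C->R->D->L->C->refl->A->L'->B->R'->A->plug->C
Char 4 ('D'): step: R->4, L=1; D->plug->B->R->C->L->F->refl->B->L'->F->R'->A->plug->C
Char 5 ('D'): step: R->5, L=1; D->plug->B->R->A->L->E->refl->G->L'->H->R'->G->plug->G
Char 6 ('F'): step: R->6, L=1; F->plug->F->R->G->L->H->refl->D->L'->E->R'->C->plug->A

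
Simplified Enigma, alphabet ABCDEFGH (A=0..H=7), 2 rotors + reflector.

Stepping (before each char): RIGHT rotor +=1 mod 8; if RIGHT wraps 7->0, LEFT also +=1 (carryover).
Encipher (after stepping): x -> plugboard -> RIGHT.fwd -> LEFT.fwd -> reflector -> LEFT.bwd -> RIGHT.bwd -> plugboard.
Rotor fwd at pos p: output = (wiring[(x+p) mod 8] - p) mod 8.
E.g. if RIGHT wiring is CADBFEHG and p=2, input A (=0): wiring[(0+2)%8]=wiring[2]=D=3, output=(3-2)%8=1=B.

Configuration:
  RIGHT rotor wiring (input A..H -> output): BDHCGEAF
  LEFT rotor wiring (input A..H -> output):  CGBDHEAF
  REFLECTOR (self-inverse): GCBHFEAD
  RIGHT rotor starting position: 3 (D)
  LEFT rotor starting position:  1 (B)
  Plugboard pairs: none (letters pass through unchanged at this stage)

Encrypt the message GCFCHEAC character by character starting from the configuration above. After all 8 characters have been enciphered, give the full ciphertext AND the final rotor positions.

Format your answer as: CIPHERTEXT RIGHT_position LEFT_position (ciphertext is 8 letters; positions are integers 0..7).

Char 1 ('G'): step: R->4, L=1; G->plug->G->R->D->L->G->refl->A->L'->B->R'->D->plug->D
Char 2 ('C'): step: R->5, L=1; C->plug->C->R->A->L->F->refl->E->L'->G->R'->E->plug->E
Char 3 ('F'): step: R->6, L=1; F->plug->F->R->E->L->D->refl->H->L'->F->R'->D->plug->D
Char 4 ('C'): step: R->7, L=1; C->plug->C->R->E->L->D->refl->H->L'->F->R'->G->plug->G
Char 5 ('H'): step: R->0, L->2 (L advanced); H->plug->H->R->F->L->D->refl->H->L'->A->R'->G->plug->G
Char 6 ('E'): step: R->1, L=2; E->plug->E->R->D->L->C->refl->B->L'->B->R'->C->plug->C
Char 7 ('A'): step: R->2, L=2; A->plug->A->R->F->L->D->refl->H->L'->A->R'->B->plug->B
Char 8 ('C'): step: R->3, L=2; C->plug->C->R->B->L->B->refl->C->L'->D->R'->B->plug->B
Final: ciphertext=DEDGGCBB, RIGHT=3, LEFT=2

Answer: DEDGGCBB 3 2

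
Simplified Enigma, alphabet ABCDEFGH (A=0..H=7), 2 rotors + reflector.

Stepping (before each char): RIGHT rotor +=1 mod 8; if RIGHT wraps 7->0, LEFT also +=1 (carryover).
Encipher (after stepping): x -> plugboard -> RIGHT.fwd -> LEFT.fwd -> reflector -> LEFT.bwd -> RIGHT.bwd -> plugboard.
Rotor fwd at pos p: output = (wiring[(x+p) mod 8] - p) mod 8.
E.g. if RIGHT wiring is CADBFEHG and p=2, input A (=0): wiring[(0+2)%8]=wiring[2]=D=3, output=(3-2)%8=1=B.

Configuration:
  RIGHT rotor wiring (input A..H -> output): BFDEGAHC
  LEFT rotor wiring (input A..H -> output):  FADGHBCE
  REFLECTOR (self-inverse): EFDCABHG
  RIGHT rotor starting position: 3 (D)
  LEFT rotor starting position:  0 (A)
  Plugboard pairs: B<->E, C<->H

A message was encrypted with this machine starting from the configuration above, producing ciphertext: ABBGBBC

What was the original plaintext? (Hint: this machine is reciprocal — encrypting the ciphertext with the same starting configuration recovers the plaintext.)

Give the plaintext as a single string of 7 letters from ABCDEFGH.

Char 1 ('A'): step: R->4, L=0; A->plug->A->R->C->L->D->refl->C->L'->G->R'->D->plug->D
Char 2 ('B'): step: R->5, L=0; B->plug->E->R->A->L->F->refl->B->L'->F->R'->C->plug->H
Char 3 ('B'): step: R->6, L=0; B->plug->E->R->F->L->B->refl->F->L'->A->R'->G->plug->G
Char 4 ('G'): step: R->7, L=0; G->plug->G->R->B->L->A->refl->E->L'->H->R'->F->plug->F
Char 5 ('B'): step: R->0, L->1 (L advanced); B->plug->E->R->G->L->D->refl->C->L'->B->R'->A->plug->A
Char 6 ('B'): step: R->1, L=1; B->plug->E->R->H->L->E->refl->A->L'->E->R'->A->plug->A
Char 7 ('C'): step: R->2, L=1; C->plug->H->R->D->L->G->refl->H->L'->A->R'->F->plug->F

Answer: DHGFAAF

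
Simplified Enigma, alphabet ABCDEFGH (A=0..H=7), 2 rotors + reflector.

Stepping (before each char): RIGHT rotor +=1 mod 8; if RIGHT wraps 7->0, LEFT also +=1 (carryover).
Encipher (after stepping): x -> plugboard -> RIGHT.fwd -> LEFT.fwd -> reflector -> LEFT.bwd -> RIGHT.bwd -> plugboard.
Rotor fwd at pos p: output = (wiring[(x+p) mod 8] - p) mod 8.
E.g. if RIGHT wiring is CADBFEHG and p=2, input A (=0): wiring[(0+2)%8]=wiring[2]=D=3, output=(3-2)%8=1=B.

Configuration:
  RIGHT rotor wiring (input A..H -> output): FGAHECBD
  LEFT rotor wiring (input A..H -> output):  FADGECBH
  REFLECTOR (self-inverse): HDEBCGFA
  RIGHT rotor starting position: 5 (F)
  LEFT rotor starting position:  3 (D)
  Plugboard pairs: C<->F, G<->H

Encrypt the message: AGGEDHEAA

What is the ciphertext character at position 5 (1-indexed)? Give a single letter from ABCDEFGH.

Char 1 ('A'): step: R->6, L=3; A->plug->A->R->D->L->G->refl->F->L'->G->R'->G->plug->H
Char 2 ('G'): step: R->7, L=3; G->plug->H->R->C->L->H->refl->A->L'->H->R'->C->plug->F
Char 3 ('G'): step: R->0, L->4 (L advanced); G->plug->H->R->D->L->D->refl->B->L'->E->R'->E->plug->E
Char 4 ('E'): step: R->1, L=4; E->plug->E->R->B->L->G->refl->F->L'->C->R'->G->plug->H
Char 5 ('D'): step: R->2, L=4; D->plug->D->R->A->L->A->refl->H->L'->G->R'->A->plug->A

A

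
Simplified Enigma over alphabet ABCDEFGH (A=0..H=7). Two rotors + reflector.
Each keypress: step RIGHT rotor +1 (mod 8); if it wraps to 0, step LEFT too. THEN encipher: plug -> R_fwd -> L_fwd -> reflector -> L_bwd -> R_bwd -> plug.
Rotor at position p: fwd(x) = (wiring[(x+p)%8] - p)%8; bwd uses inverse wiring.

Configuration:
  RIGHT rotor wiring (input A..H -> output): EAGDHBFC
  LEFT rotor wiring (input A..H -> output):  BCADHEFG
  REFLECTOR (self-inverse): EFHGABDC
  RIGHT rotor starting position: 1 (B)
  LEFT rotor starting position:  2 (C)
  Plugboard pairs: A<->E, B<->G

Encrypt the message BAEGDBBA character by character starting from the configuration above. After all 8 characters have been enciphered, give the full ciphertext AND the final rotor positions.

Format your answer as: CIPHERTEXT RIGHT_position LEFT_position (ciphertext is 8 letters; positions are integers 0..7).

Answer: GBDEBCEB 1 3

Derivation:
Char 1 ('B'): step: R->2, L=2; B->plug->G->R->C->L->F->refl->B->L'->B->R'->B->plug->G
Char 2 ('A'): step: R->3, L=2; A->plug->E->R->H->L->A->refl->E->L'->F->R'->G->plug->B
Char 3 ('E'): step: R->4, L=2; E->plug->A->R->D->L->C->refl->H->L'->G->R'->D->plug->D
Char 4 ('G'): step: R->5, L=2; G->plug->B->R->A->L->G->refl->D->L'->E->R'->A->plug->E
Char 5 ('D'): step: R->6, L=2; D->plug->D->R->C->L->F->refl->B->L'->B->R'->G->plug->B
Char 6 ('B'): step: R->7, L=2; B->plug->G->R->C->L->F->refl->B->L'->B->R'->C->plug->C
Char 7 ('B'): step: R->0, L->3 (L advanced); B->plug->G->R->F->L->G->refl->D->L'->E->R'->A->plug->E
Char 8 ('A'): step: R->1, L=3; A->plug->E->R->A->L->A->refl->E->L'->B->R'->G->plug->B
Final: ciphertext=GBDEBCEB, RIGHT=1, LEFT=3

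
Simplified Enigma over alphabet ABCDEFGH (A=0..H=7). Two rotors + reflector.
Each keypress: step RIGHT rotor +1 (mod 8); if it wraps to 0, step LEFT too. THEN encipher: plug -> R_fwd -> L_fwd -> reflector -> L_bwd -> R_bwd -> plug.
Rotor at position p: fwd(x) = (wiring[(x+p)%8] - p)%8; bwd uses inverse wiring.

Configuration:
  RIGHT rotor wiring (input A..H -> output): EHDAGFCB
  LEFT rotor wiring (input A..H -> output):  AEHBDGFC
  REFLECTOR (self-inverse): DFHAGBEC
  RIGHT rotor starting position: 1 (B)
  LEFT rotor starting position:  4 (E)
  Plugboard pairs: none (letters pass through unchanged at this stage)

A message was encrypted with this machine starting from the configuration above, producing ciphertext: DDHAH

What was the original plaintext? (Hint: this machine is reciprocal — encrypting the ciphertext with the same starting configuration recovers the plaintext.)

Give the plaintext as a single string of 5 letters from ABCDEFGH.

Char 1 ('D'): step: R->2, L=4; D->plug->D->R->D->L->G->refl->E->L'->E->R'->C->plug->C
Char 2 ('D'): step: R->3, L=4; D->plug->D->R->H->L->F->refl->B->L'->C->R'->C->plug->C
Char 3 ('H'): step: R->4, L=4; H->plug->H->R->E->L->E->refl->G->L'->D->R'->F->plug->F
Char 4 ('A'): step: R->5, L=4; A->plug->A->R->A->L->H->refl->C->L'->B->R'->H->plug->H
Char 5 ('H'): step: R->6, L=4; H->plug->H->R->H->L->F->refl->B->L'->C->R'->F->plug->F

Answer: CCFHF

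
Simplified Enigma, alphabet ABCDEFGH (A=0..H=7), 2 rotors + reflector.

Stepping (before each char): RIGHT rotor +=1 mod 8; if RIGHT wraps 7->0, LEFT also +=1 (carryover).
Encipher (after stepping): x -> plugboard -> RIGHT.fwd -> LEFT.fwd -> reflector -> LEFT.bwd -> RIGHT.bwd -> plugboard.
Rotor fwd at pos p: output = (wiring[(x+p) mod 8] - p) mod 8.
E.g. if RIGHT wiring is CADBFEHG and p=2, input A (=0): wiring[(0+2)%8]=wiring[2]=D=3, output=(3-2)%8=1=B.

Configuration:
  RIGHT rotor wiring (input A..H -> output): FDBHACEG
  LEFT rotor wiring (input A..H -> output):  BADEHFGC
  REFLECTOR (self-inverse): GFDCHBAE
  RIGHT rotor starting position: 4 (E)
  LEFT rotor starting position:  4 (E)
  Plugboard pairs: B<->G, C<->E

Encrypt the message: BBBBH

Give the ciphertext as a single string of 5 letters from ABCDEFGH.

Char 1 ('B'): step: R->5, L=4; B->plug->G->R->C->L->C->refl->D->L'->A->R'->D->plug->D
Char 2 ('B'): step: R->6, L=4; B->plug->G->R->C->L->C->refl->D->L'->A->R'->B->plug->G
Char 3 ('B'): step: R->7, L=4; B->plug->G->R->D->L->G->refl->A->L'->H->R'->A->plug->A
Char 4 ('B'): step: R->0, L->5 (L advanced); B->plug->G->R->E->L->D->refl->C->L'->H->R'->D->plug->D
Char 5 ('H'): step: R->1, L=5; H->plug->H->R->E->L->D->refl->C->L'->H->R'->D->plug->D

Answer: DGADD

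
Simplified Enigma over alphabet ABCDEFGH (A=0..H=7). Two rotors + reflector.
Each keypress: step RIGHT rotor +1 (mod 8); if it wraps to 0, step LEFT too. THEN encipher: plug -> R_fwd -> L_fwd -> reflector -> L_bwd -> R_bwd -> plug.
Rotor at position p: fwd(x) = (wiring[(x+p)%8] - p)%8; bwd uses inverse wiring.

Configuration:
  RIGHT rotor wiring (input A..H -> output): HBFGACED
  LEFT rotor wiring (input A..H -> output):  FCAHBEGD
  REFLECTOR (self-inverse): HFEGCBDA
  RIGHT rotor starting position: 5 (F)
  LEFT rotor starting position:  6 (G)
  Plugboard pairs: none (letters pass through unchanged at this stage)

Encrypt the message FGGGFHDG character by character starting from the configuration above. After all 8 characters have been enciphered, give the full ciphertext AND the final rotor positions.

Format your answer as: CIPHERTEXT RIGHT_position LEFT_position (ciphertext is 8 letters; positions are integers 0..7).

Char 1 ('F'): step: R->6, L=6; F->plug->F->R->A->L->A->refl->H->L'->C->R'->G->plug->G
Char 2 ('G'): step: R->7, L=6; G->plug->G->R->D->L->E->refl->C->L'->E->R'->A->plug->A
Char 3 ('G'): step: R->0, L->7 (L advanced); G->plug->G->R->E->L->A->refl->H->L'->H->R'->A->plug->A
Char 4 ('G'): step: R->1, L=7; G->plug->G->R->C->L->D->refl->G->L'->B->R'->E->plug->E
Char 5 ('F'): step: R->2, L=7; F->plug->F->R->B->L->G->refl->D->L'->C->R'->E->plug->E
Char 6 ('H'): step: R->3, L=7; H->plug->H->R->C->L->D->refl->G->L'->B->R'->D->plug->D
Char 7 ('D'): step: R->4, L=7; D->plug->D->R->H->L->H->refl->A->L'->E->R'->A->plug->A
Char 8 ('G'): step: R->5, L=7; G->plug->G->R->B->L->G->refl->D->L'->C->R'->D->plug->D
Final: ciphertext=GAAEEDAD, RIGHT=5, LEFT=7

Answer: GAAEEDAD 5 7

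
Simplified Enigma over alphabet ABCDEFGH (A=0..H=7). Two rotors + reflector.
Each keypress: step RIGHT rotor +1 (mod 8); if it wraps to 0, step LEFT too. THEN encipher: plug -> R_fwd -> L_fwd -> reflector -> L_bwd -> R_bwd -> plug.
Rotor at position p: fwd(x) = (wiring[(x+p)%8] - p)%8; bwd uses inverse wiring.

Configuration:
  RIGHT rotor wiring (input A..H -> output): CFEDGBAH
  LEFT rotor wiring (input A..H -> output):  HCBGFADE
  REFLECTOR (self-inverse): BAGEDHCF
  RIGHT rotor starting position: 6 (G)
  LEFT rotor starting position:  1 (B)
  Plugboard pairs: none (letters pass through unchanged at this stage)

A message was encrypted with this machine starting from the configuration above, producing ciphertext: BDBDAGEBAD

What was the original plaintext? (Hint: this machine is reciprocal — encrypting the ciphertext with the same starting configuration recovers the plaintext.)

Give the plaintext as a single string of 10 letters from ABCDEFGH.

Char 1 ('B'): step: R->7, L=1; B->plug->B->R->D->L->E->refl->D->L'->G->R'->C->plug->C
Char 2 ('D'): step: R->0, L->2 (L advanced); D->plug->D->R->D->L->G->refl->C->L'->F->R'->B->plug->B
Char 3 ('B'): step: R->1, L=2; B->plug->B->R->D->L->G->refl->C->L'->F->R'->D->plug->D
Char 4 ('D'): step: R->2, L=2; D->plug->D->R->H->L->A->refl->B->L'->E->R'->C->plug->C
Char 5 ('A'): step: R->3, L=2; A->plug->A->R->A->L->H->refl->F->L'->G->R'->C->plug->C
Char 6 ('G'): step: R->4, L=2; G->plug->G->R->A->L->H->refl->F->L'->G->R'->E->plug->E
Char 7 ('E'): step: R->5, L=2; E->plug->E->R->A->L->H->refl->F->L'->G->R'->G->plug->G
Char 8 ('B'): step: R->6, L=2; B->plug->B->R->B->L->E->refl->D->L'->C->R'->A->plug->A
Char 9 ('A'): step: R->7, L=2; A->plug->A->R->A->L->H->refl->F->L'->G->R'->C->plug->C
Char 10 ('D'): step: R->0, L->3 (L advanced); D->plug->D->R->D->L->A->refl->B->L'->E->R'->C->plug->C

Answer: CBDCCEGACC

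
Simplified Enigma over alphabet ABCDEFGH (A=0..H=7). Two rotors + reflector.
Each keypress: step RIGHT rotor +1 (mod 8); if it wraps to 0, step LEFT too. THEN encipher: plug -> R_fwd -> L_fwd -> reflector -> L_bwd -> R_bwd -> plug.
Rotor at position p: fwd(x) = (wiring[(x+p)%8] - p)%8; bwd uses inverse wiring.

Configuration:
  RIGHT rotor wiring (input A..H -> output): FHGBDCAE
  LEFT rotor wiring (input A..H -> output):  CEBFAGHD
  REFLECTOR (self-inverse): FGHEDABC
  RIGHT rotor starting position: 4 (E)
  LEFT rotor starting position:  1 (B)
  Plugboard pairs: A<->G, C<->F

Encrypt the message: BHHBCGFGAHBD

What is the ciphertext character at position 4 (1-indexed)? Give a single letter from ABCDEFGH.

Char 1 ('B'): step: R->5, L=1; B->plug->B->R->D->L->H->refl->C->L'->G->R'->H->plug->H
Char 2 ('H'): step: R->6, L=1; H->plug->H->R->E->L->F->refl->A->L'->B->R'->D->plug->D
Char 3 ('H'): step: R->7, L=1; H->plug->H->R->B->L->A->refl->F->L'->E->R'->F->plug->C
Char 4 ('B'): step: R->0, L->2 (L advanced); B->plug->B->R->H->L->C->refl->H->L'->A->R'->G->plug->A

A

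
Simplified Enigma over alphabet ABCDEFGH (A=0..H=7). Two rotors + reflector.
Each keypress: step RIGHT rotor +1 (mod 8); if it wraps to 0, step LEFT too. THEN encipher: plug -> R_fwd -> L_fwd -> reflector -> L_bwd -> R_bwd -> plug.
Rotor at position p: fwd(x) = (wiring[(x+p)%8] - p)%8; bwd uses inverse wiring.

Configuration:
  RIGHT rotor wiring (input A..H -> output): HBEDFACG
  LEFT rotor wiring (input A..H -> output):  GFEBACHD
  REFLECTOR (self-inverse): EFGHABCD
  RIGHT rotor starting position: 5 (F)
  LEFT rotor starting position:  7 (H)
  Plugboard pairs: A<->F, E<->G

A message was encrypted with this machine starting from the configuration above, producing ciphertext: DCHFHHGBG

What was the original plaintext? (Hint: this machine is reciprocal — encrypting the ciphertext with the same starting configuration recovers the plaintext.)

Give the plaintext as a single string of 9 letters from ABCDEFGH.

Answer: AGFEDGFHE

Derivation:
Char 1 ('D'): step: R->6, L=7; D->plug->D->R->D->L->F->refl->B->L'->F->R'->F->plug->A
Char 2 ('C'): step: R->7, L=7; C->plug->C->R->C->L->G->refl->C->L'->E->R'->E->plug->G
Char 3 ('H'): step: R->0, L->0 (L advanced); H->plug->H->R->G->L->H->refl->D->L'->H->R'->A->plug->F
Char 4 ('F'): step: R->1, L=0; F->plug->A->R->A->L->G->refl->C->L'->F->R'->G->plug->E
Char 5 ('H'): step: R->2, L=0; H->plug->H->R->H->L->D->refl->H->L'->G->R'->D->plug->D
Char 6 ('H'): step: R->3, L=0; H->plug->H->R->B->L->F->refl->B->L'->D->R'->E->plug->G
Char 7 ('G'): step: R->4, L=0; G->plug->E->R->D->L->B->refl->F->L'->B->R'->A->plug->F
Char 8 ('B'): step: R->5, L=0; B->plug->B->R->F->L->C->refl->G->L'->A->R'->H->plug->H
Char 9 ('G'): step: R->6, L=0; G->plug->E->R->G->L->H->refl->D->L'->H->R'->G->plug->E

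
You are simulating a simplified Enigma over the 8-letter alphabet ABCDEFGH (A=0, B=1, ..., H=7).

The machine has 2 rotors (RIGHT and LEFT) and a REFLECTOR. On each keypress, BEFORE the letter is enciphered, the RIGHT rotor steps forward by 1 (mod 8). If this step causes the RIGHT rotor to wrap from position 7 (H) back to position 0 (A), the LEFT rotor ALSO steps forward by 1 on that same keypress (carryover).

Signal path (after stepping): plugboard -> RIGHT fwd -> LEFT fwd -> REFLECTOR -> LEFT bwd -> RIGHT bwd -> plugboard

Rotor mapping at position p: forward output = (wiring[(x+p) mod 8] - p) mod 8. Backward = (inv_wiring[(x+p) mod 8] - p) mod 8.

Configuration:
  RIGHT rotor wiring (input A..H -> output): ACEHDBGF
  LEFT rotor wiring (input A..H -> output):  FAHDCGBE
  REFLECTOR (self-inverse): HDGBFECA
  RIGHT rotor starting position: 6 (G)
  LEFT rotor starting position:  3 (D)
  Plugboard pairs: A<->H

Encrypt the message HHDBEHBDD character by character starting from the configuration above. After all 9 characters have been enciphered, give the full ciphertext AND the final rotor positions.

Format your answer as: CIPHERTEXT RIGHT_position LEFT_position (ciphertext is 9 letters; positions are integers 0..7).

Answer: AFFHFACEG 7 4

Derivation:
Char 1 ('H'): step: R->7, L=3; H->plug->A->R->G->L->F->refl->E->L'->H->R'->H->plug->A
Char 2 ('H'): step: R->0, L->4 (L advanced); H->plug->A->R->A->L->G->refl->C->L'->B->R'->F->plug->F
Char 3 ('D'): step: R->1, L=4; D->plug->D->R->C->L->F->refl->E->L'->F->R'->F->plug->F
Char 4 ('B'): step: R->2, L=4; B->plug->B->R->F->L->E->refl->F->L'->C->R'->A->plug->H
Char 5 ('E'): step: R->3, L=4; E->plug->E->R->C->L->F->refl->E->L'->F->R'->F->plug->F
Char 6 ('H'): step: R->4, L=4; H->plug->A->R->H->L->H->refl->A->L'->D->R'->H->plug->A
Char 7 ('B'): step: R->5, L=4; B->plug->B->R->B->L->C->refl->G->L'->A->R'->C->plug->C
Char 8 ('D'): step: R->6, L=4; D->plug->D->R->E->L->B->refl->D->L'->G->R'->E->plug->E
Char 9 ('D'): step: R->7, L=4; D->plug->D->R->F->L->E->refl->F->L'->C->R'->G->plug->G
Final: ciphertext=AFFHFACEG, RIGHT=7, LEFT=4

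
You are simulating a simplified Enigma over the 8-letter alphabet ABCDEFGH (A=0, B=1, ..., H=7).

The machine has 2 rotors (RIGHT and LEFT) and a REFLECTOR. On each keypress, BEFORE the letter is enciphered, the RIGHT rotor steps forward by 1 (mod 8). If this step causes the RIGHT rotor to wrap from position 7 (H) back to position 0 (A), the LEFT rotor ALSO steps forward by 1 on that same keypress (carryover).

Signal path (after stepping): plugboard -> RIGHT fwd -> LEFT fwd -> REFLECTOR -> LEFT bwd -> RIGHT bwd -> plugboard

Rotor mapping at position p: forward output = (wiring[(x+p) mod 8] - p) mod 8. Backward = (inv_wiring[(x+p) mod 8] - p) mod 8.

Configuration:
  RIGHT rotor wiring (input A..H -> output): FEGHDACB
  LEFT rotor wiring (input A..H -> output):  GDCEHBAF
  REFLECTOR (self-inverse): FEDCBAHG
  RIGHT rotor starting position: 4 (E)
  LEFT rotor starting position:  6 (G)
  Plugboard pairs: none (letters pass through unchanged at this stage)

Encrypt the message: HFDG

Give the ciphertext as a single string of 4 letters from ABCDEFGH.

Answer: CGED

Derivation:
Char 1 ('H'): step: R->5, L=6; H->plug->H->R->G->L->B->refl->E->L'->E->R'->C->plug->C
Char 2 ('F'): step: R->6, L=6; F->plug->F->R->B->L->H->refl->G->L'->F->R'->G->plug->G
Char 3 ('D'): step: R->7, L=6; D->plug->D->R->H->L->D->refl->C->L'->A->R'->E->plug->E
Char 4 ('G'): step: R->0, L->7 (L advanced); G->plug->G->R->C->L->E->refl->B->L'->H->R'->D->plug->D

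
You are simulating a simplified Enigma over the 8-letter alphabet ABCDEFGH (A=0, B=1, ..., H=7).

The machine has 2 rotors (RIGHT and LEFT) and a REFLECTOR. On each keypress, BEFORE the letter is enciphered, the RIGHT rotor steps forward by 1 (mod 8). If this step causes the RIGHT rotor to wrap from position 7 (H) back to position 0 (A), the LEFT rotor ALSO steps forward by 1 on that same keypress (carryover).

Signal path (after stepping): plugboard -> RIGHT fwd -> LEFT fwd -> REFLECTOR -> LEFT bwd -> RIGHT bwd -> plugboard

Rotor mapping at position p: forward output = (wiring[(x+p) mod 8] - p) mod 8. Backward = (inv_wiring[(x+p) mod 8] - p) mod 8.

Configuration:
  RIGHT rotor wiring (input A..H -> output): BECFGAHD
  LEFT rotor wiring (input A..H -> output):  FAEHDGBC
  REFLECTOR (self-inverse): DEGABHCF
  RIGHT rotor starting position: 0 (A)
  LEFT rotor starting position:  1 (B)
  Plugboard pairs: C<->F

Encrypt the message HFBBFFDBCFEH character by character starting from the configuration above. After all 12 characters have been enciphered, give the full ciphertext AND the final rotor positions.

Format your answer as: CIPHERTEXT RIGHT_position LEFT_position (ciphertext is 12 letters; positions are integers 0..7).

Char 1 ('H'): step: R->1, L=1; H->plug->H->R->A->L->H->refl->F->L'->E->R'->C->plug->F
Char 2 ('F'): step: R->2, L=1; F->plug->C->R->E->L->F->refl->H->L'->A->R'->A->plug->A
Char 3 ('B'): step: R->3, L=1; B->plug->B->R->D->L->C->refl->G->L'->C->R'->A->plug->A
Char 4 ('B'): step: R->4, L=1; B->plug->B->R->E->L->F->refl->H->L'->A->R'->F->plug->C
Char 5 ('F'): step: R->5, L=1; F->plug->C->R->G->L->B->refl->E->L'->H->R'->E->plug->E
Char 6 ('F'): step: R->6, L=1; F->plug->C->R->D->L->C->refl->G->L'->C->R'->H->plug->H
Char 7 ('D'): step: R->7, L=1; D->plug->D->R->D->L->C->refl->G->L'->C->R'->B->plug->B
Char 8 ('B'): step: R->0, L->2 (L advanced); B->plug->B->R->E->L->H->refl->F->L'->B->R'->A->plug->A
Char 9 ('C'): step: R->1, L=2; C->plug->F->R->G->L->D->refl->A->L'->F->R'->D->plug->D
Char 10 ('F'): step: R->2, L=2; F->plug->C->R->E->L->H->refl->F->L'->B->R'->F->plug->C
Char 11 ('E'): step: R->3, L=2; E->plug->E->R->A->L->C->refl->G->L'->H->R'->H->plug->H
Char 12 ('H'): step: R->4, L=2; H->plug->H->R->B->L->F->refl->H->L'->E->R'->B->plug->B
Final: ciphertext=FAACEHBADCHB, RIGHT=4, LEFT=2

Answer: FAACEHBADCHB 4 2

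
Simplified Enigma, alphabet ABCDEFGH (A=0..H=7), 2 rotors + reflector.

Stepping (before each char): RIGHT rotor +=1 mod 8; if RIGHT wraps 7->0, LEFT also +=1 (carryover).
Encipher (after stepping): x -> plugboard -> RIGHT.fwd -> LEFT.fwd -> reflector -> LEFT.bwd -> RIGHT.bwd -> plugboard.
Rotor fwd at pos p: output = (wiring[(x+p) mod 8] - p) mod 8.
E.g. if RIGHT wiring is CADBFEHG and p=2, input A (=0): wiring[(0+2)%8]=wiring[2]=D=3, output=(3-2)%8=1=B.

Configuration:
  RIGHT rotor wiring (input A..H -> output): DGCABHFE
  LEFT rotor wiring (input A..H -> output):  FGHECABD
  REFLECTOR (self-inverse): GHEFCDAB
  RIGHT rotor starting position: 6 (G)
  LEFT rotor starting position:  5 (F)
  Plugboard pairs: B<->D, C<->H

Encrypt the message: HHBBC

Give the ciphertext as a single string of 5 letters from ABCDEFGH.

Char 1 ('H'): step: R->7, L=5; H->plug->C->R->H->L->F->refl->D->L'->A->R'->G->plug->G
Char 2 ('H'): step: R->0, L->6 (L advanced); H->plug->C->R->C->L->H->refl->B->L'->E->R'->H->plug->C
Char 3 ('B'): step: R->1, L=6; B->plug->D->R->A->L->D->refl->F->L'->B->R'->B->plug->D
Char 4 ('B'): step: R->2, L=6; B->plug->D->R->F->L->G->refl->A->L'->D->R'->E->plug->E
Char 5 ('C'): step: R->3, L=6; C->plug->H->R->H->L->C->refl->E->L'->G->R'->B->plug->D

Answer: GCDED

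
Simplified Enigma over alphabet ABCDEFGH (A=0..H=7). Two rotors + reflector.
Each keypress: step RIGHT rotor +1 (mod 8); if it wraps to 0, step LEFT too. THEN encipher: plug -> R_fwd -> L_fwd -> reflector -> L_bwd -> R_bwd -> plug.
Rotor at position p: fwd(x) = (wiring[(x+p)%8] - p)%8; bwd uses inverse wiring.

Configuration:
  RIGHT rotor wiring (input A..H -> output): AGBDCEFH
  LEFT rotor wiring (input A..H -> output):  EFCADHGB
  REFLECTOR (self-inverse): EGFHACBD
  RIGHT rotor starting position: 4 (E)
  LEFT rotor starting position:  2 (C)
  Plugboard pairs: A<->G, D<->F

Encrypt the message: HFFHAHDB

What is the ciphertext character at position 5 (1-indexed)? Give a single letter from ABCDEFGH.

Char 1 ('H'): step: R->5, L=2; H->plug->H->R->F->L->H->refl->D->L'->H->R'->A->plug->G
Char 2 ('F'): step: R->6, L=2; F->plug->D->R->A->L->A->refl->E->L'->E->R'->G->plug->A
Char 3 ('F'): step: R->7, L=2; F->plug->D->R->C->L->B->refl->G->L'->B->R'->B->plug->B
Char 4 ('H'): step: R->0, L->3 (L advanced); H->plug->H->R->H->L->H->refl->D->L'->D->R'->D->plug->F
Char 5 ('A'): step: R->1, L=3; A->plug->G->R->G->L->C->refl->F->L'->A->R'->B->plug->B

B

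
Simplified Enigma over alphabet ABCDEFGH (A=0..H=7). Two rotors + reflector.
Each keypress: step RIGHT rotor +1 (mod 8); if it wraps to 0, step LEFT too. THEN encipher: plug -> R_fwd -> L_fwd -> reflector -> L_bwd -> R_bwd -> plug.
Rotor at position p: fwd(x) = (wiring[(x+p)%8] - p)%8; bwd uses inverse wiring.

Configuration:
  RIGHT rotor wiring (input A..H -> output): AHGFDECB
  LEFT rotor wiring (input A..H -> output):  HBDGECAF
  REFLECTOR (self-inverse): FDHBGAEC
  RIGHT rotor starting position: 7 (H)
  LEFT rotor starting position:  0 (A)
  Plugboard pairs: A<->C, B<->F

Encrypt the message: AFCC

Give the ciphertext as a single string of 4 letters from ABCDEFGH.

Answer: FBFF

Derivation:
Char 1 ('A'): step: R->0, L->1 (L advanced); A->plug->C->R->G->L->E->refl->G->L'->H->R'->B->plug->F
Char 2 ('F'): step: R->1, L=1; F->plug->B->R->F->L->H->refl->C->L'->B->R'->F->plug->B
Char 3 ('C'): step: R->2, L=1; C->plug->A->R->E->L->B->refl->D->L'->D->R'->B->plug->F
Char 4 ('C'): step: R->3, L=1; C->plug->A->R->C->L->F->refl->A->L'->A->R'->B->plug->F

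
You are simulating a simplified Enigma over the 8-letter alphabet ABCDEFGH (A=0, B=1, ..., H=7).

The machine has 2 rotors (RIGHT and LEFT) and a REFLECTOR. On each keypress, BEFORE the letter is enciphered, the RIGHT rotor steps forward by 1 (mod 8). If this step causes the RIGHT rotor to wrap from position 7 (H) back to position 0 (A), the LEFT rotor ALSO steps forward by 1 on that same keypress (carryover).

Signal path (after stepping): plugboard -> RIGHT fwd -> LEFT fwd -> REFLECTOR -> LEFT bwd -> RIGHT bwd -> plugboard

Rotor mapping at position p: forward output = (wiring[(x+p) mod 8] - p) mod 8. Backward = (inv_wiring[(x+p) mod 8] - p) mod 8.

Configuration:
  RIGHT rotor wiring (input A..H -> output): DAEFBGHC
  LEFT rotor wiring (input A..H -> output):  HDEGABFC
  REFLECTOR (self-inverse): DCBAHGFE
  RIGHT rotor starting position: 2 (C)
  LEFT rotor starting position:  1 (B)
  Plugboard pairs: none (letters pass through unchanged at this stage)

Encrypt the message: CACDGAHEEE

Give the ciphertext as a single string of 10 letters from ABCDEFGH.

Answer: GCEFFEFDFG

Derivation:
Char 1 ('C'): step: R->3, L=1; C->plug->C->R->D->L->H->refl->E->L'->F->R'->G->plug->G
Char 2 ('A'): step: R->4, L=1; A->plug->A->R->F->L->E->refl->H->L'->D->R'->C->plug->C
Char 3 ('C'): step: R->5, L=1; C->plug->C->R->F->L->E->refl->H->L'->D->R'->E->plug->E
Char 4 ('D'): step: R->6, L=1; D->plug->D->R->C->L->F->refl->G->L'->H->R'->F->plug->F
Char 5 ('G'): step: R->7, L=1; G->plug->G->R->H->L->G->refl->F->L'->C->R'->F->plug->F
Char 6 ('A'): step: R->0, L->2 (L advanced); A->plug->A->R->D->L->H->refl->E->L'->B->R'->E->plug->E
Char 7 ('H'): step: R->1, L=2; H->plug->H->R->C->L->G->refl->F->L'->G->R'->F->plug->F
Char 8 ('E'): step: R->2, L=2; E->plug->E->R->F->L->A->refl->D->L'->E->R'->D->plug->D
Char 9 ('E'): step: R->3, L=2; E->plug->E->R->H->L->B->refl->C->L'->A->R'->F->plug->F
Char 10 ('E'): step: R->4, L=2; E->plug->E->R->H->L->B->refl->C->L'->A->R'->G->plug->G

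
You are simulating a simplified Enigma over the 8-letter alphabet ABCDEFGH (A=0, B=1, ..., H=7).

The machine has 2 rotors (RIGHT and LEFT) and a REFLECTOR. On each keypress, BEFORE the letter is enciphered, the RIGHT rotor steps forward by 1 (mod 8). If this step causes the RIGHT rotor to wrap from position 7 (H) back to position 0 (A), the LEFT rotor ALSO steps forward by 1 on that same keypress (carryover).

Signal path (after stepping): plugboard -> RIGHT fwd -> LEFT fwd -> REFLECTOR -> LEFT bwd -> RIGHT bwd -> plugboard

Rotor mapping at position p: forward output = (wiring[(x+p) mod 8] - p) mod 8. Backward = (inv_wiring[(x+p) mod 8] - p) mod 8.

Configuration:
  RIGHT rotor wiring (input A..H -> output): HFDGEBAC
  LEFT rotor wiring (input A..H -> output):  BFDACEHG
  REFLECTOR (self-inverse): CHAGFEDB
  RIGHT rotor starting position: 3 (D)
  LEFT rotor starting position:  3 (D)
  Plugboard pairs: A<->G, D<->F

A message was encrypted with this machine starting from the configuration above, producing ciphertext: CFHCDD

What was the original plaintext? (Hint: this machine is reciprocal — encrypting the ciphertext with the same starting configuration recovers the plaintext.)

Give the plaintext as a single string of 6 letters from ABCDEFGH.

Char 1 ('C'): step: R->4, L=3; C->plug->C->R->E->L->D->refl->G->L'->F->R'->B->plug->B
Char 2 ('F'): step: R->5, L=3; F->plug->D->R->C->L->B->refl->H->L'->B->R'->G->plug->A
Char 3 ('H'): step: R->6, L=3; H->plug->H->R->D->L->E->refl->F->L'->A->R'->F->plug->D
Char 4 ('C'): step: R->7, L=3; C->plug->C->R->G->L->C->refl->A->L'->H->R'->E->plug->E
Char 5 ('D'): step: R->0, L->4 (L advanced); D->plug->F->R->B->L->A->refl->C->L'->D->R'->C->plug->C
Char 6 ('D'): step: R->1, L=4; D->plug->F->R->H->L->E->refl->F->L'->E->R'->A->plug->G

Answer: BADECG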